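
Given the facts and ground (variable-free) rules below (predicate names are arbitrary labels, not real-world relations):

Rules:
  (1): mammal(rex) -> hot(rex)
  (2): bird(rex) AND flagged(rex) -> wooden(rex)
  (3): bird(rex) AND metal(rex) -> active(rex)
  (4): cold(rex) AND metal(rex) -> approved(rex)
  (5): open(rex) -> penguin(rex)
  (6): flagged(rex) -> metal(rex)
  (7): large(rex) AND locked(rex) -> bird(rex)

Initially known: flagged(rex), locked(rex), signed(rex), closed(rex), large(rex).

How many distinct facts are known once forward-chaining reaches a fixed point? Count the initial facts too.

Round 1: (6) [flagged(rex) -> metal(rex)]; (7) [large(rex) AND locked(rex) -> bird(rex)]. Adds metal(rex), bird(rex).
Round 2: (2) [bird(rex) AND flagged(rex) -> wooden(rex)]; (3) [bird(rex) AND metal(rex) -> active(rex)]. Adds wooden(rex), active(rex).
Closure: {active(rex), bird(rex), closed(rex), flagged(rex), large(rex), locked(rex), metal(rex), signed(rex), wooden(rex)} — 9 facts.

9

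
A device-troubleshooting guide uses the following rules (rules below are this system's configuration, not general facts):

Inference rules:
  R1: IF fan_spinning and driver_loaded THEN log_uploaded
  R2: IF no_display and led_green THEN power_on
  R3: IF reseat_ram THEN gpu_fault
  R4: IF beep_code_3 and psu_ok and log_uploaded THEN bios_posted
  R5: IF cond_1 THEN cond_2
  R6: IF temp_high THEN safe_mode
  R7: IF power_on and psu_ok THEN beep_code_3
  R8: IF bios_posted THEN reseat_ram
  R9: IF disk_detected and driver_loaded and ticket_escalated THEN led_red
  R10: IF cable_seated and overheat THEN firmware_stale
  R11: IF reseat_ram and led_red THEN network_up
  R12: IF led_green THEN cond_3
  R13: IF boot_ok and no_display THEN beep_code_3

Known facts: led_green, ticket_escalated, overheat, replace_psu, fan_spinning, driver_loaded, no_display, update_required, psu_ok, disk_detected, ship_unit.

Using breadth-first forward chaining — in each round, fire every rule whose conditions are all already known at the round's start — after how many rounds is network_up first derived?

5

Round 1: R1 [IF fan_spinning and driver_loaded THEN log_uploaded]; R2 [IF no_display and led_green THEN power_on]; R9 [IF disk_detected and driver_loaded and ticket_escalated THEN led_red]; R12 [IF led_green THEN cond_3]. Adds log_uploaded, power_on, led_red, cond_3.
Round 2: R7 [IF power_on and psu_ok THEN beep_code_3]. Adds beep_code_3.
Round 3: R4 [IF beep_code_3 and psu_ok and log_uploaded THEN bios_posted]. Adds bios_posted.
Round 4: R8 [IF bios_posted THEN reseat_ram]. Adds reseat_ram.
Round 5: R3 [IF reseat_ram THEN gpu_fault]; R11 [IF reseat_ram and led_red THEN network_up]. Adds gpu_fault, network_up.
network_up first appears in round 5.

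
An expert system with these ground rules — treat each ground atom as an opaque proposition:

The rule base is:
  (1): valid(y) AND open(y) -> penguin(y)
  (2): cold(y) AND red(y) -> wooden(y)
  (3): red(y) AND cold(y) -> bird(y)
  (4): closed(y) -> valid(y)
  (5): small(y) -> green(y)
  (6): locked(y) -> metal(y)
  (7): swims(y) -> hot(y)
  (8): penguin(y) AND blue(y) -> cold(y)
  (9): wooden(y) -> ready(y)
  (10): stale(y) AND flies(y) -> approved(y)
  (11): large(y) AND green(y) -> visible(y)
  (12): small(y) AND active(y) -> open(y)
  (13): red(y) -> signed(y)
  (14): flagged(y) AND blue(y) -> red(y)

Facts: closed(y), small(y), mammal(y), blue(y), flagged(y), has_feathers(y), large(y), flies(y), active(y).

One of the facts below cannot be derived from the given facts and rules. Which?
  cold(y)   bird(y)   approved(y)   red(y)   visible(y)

Round 1: (4) [closed(y) -> valid(y)]; (5) [small(y) -> green(y)]; (12) [small(y) AND active(y) -> open(y)]; (14) [flagged(y) AND blue(y) -> red(y)]. Adds valid(y), green(y), open(y), red(y).
Round 2: (1) [valid(y) AND open(y) -> penguin(y)]; (11) [large(y) AND green(y) -> visible(y)]; (13) [red(y) -> signed(y)]. Adds penguin(y), visible(y), signed(y).
Round 3: (8) [penguin(y) AND blue(y) -> cold(y)]. Adds cold(y).
Round 4: (2) [cold(y) AND red(y) -> wooden(y)]; (3) [red(y) AND cold(y) -> bird(y)]. Adds wooden(y), bird(y).
Round 5: (9) [wooden(y) -> ready(y)]. Adds ready(y).
Derived: cold(y) (round 3), red(y) (round 1), bird(y) (round 4), visible(y) (round 2). approved(y) never appears in any round.

approved(y)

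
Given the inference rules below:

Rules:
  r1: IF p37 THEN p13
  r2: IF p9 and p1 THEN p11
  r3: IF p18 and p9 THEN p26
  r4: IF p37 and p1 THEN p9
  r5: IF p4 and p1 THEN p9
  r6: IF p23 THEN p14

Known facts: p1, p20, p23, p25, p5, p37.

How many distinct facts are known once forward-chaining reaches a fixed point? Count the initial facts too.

Round 1 fires r1, r4, r6, giving p13, p9, p14.
Round 2 fires r2, giving p11.
Closure: {p1, p11, p13, p14, p20, p23, p25, p37, p5, p9} — 10 facts.

10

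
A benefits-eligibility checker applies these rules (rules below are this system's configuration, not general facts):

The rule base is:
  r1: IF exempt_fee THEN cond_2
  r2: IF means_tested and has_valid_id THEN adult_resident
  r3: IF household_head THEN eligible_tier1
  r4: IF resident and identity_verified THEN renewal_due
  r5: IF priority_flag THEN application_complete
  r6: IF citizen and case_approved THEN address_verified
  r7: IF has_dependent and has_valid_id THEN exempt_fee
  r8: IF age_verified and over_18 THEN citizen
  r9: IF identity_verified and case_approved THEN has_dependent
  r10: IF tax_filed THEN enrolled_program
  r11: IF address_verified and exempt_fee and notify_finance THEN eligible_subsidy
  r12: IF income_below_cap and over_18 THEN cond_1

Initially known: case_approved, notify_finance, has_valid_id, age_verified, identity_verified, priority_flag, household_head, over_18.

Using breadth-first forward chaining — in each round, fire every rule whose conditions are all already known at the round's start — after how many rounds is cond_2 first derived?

Round 1 — r3, r5, r8, r9, derive eligible_tier1, application_complete, citizen, has_dependent.
Round 2 — r6, r7, derive address_verified, exempt_fee.
Round 3 — r1, r11, derive cond_2, eligible_subsidy.
cond_2 first appears in round 3.

3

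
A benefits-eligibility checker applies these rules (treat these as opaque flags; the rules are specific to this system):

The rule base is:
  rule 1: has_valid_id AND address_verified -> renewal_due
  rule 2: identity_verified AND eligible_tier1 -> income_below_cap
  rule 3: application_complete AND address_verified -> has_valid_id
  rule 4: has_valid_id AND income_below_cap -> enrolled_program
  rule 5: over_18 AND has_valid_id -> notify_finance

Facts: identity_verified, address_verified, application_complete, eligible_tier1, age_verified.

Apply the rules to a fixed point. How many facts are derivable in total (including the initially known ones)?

9

Round 1 fires rule 2, rule 3, giving income_below_cap, has_valid_id.
Round 2 fires rule 1, rule 4, giving renewal_due, enrolled_program.
Closure: {address_verified, age_verified, application_complete, eligible_tier1, enrolled_program, has_valid_id, identity_verified, income_below_cap, renewal_due} — 9 facts.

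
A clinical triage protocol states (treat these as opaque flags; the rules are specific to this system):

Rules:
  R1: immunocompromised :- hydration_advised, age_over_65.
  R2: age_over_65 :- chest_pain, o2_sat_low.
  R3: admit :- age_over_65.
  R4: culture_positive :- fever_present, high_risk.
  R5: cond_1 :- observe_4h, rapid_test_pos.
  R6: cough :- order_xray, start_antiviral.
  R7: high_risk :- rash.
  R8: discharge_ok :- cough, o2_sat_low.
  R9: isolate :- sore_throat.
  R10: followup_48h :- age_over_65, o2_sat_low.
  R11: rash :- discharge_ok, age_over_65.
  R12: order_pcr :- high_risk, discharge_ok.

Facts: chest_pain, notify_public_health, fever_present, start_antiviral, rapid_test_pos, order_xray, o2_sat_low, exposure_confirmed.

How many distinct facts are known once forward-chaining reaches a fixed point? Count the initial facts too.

[1] R2 [age_over_65 :- chest_pain, o2_sat_low.]; R6 [cough :- order_xray, start_antiviral.]. ⇒ new: age_over_65, cough.
[2] R3 [admit :- age_over_65.]; R8 [discharge_ok :- cough, o2_sat_low.]; R10 [followup_48h :- age_over_65, o2_sat_low.]. ⇒ new: admit, discharge_ok, followup_48h.
[3] R11 [rash :- discharge_ok, age_over_65.]. ⇒ new: rash.
[4] R7 [high_risk :- rash.]. ⇒ new: high_risk.
[5] R4 [culture_positive :- fever_present, high_risk.]; R12 [order_pcr :- high_risk, discharge_ok.]. ⇒ new: culture_positive, order_pcr.
Closure: {admit, age_over_65, chest_pain, cough, culture_positive, discharge_ok, exposure_confirmed, fever_present, followup_48h, high_risk, notify_public_health, o2_sat_low, order_pcr, order_xray, rapid_test_pos, rash, start_antiviral} — 17 facts.

17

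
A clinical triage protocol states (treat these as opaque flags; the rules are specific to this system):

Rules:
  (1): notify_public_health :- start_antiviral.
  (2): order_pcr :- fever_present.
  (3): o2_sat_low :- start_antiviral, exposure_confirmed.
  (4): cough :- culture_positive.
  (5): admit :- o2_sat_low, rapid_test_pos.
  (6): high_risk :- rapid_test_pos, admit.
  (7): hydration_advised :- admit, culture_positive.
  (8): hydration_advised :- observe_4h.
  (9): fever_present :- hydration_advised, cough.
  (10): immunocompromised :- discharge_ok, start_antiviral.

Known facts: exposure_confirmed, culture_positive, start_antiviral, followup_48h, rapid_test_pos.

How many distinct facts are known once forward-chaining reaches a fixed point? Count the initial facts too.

13

Round 1: (1) [notify_public_health :- start_antiviral.]; (3) [o2_sat_low :- start_antiviral, exposure_confirmed.]; (4) [cough :- culture_positive.]. New: notify_public_health, o2_sat_low, cough.
Round 2: (5) [admit :- o2_sat_low, rapid_test_pos.]. New: admit.
Round 3: (6) [high_risk :- rapid_test_pos, admit.]; (7) [hydration_advised :- admit, culture_positive.]. New: high_risk, hydration_advised.
Round 4: (9) [fever_present :- hydration_advised, cough.]. New: fever_present.
Round 5: (2) [order_pcr :- fever_present.]. New: order_pcr.
Closure: {admit, cough, culture_positive, exposure_confirmed, fever_present, followup_48h, high_risk, hydration_advised, notify_public_health, o2_sat_low, order_pcr, rapid_test_pos, start_antiviral} — 13 facts.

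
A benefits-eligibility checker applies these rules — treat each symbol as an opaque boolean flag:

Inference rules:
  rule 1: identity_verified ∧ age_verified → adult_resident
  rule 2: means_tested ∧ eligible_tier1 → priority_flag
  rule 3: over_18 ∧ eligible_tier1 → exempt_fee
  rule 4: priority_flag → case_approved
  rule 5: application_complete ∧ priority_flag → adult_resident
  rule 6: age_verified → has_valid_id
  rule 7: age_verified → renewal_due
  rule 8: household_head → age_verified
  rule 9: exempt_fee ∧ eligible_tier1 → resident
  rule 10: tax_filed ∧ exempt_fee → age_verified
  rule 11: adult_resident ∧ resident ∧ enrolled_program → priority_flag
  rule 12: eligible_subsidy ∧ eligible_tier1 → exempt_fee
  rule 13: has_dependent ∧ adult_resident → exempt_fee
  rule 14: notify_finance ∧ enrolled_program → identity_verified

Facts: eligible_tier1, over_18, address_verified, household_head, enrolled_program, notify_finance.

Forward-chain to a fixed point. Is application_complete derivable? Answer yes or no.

Round 1: rule 3 [over_18 ∧ eligible_tier1 → exempt_fee]; rule 8 [household_head → age_verified]; rule 14 [notify_finance ∧ enrolled_program → identity_verified]. New: exempt_fee, age_verified, identity_verified.
Round 2: rule 1 [identity_verified ∧ age_verified → adult_resident]; rule 6 [age_verified → has_valid_id]; rule 7 [age_verified → renewal_due]; rule 9 [exempt_fee ∧ eligible_tier1 → resident]. New: adult_resident, has_valid_id, renewal_due, resident.
Round 3: rule 11 [adult_resident ∧ resident ∧ enrolled_program → priority_flag]. New: priority_flag.
Round 4: rule 4 [priority_flag → case_approved]. New: case_approved.
Fixed point reached. No rule has application_complete as a consequent, and it is not given.

no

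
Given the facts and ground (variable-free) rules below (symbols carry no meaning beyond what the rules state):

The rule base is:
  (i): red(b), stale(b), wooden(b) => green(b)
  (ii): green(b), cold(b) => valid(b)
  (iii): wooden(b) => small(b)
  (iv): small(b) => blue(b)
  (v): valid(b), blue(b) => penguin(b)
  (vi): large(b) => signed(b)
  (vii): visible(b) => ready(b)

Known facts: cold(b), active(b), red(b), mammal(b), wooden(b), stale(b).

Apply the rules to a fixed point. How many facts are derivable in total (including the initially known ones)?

11

Round 1 — (i), (iii), derive green(b), small(b).
Round 2 — (ii), (iv), derive valid(b), blue(b).
Round 3 — (v), derive penguin(b).
Closure: {active(b), blue(b), cold(b), green(b), mammal(b), penguin(b), red(b), small(b), stale(b), valid(b), wooden(b)} — 11 facts.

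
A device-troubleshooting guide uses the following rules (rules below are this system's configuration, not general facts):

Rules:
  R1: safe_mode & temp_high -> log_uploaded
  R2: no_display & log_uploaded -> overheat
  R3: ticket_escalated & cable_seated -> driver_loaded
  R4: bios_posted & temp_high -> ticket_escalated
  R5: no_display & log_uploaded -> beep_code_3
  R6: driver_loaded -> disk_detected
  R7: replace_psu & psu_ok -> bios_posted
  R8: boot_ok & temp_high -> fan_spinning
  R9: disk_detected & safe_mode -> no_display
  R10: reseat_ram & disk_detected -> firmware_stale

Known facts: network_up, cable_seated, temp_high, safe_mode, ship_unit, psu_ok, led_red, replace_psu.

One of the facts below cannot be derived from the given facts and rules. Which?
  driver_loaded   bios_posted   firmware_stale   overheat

firmware_stale

Round 1: R1 [safe_mode & temp_high -> log_uploaded]; R7 [replace_psu & psu_ok -> bios_posted]. Adds log_uploaded, bios_posted.
Round 2: R4 [bios_posted & temp_high -> ticket_escalated]. Adds ticket_escalated.
Round 3: R3 [ticket_escalated & cable_seated -> driver_loaded]. Adds driver_loaded.
Round 4: R6 [driver_loaded -> disk_detected]. Adds disk_detected.
Round 5: R9 [disk_detected & safe_mode -> no_display]. Adds no_display.
Round 6: R2 [no_display & log_uploaded -> overheat]; R5 [no_display & log_uploaded -> beep_code_3]. Adds overheat, beep_code_3.
Derived: overheat (round 6), bios_posted (round 1), driver_loaded (round 3). firmware_stale never appears in any round.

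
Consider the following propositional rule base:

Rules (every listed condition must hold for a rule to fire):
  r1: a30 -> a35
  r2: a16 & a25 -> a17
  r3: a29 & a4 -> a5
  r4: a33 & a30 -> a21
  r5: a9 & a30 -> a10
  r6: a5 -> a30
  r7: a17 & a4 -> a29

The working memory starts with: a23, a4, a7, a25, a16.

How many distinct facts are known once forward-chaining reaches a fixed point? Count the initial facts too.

Round 1 — r2, derive a17.
Round 2 — r7, derive a29.
Round 3 — r3, derive a5.
Round 4 — r6, derive a30.
Round 5 — r1, derive a35.
Closure: {a16, a17, a23, a25, a29, a30, a35, a4, a5, a7} — 10 facts.

10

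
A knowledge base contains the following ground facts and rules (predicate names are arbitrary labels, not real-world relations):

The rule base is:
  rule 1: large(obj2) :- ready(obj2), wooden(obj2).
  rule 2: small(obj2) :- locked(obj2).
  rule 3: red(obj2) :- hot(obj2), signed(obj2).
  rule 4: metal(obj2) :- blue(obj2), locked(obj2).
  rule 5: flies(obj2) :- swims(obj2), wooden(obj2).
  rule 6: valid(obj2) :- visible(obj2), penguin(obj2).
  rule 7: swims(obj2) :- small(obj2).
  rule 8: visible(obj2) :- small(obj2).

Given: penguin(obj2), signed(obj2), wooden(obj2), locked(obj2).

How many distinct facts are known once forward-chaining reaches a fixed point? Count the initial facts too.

Round 1 fires rule 2, giving small(obj2).
Round 2 fires rule 7, rule 8, giving swims(obj2), visible(obj2).
Round 3 fires rule 5, rule 6, giving flies(obj2), valid(obj2).
Closure: {flies(obj2), locked(obj2), penguin(obj2), signed(obj2), small(obj2), swims(obj2), valid(obj2), visible(obj2), wooden(obj2)} — 9 facts.

9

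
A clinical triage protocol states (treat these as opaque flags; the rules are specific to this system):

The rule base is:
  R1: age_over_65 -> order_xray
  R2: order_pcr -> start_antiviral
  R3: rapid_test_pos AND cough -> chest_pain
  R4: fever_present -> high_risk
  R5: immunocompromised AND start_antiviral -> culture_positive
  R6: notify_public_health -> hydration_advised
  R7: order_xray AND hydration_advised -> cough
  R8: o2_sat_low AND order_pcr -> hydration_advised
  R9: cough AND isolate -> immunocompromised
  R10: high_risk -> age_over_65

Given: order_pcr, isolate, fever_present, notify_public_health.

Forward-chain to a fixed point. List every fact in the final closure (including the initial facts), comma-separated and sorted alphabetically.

age_over_65, cough, culture_positive, fever_present, high_risk, hydration_advised, immunocompromised, isolate, notify_public_health, order_pcr, order_xray, start_antiviral

Round 1 fires R2, R4, R6, giving start_antiviral, high_risk, hydration_advised.
Round 2 fires R10, giving age_over_65.
Round 3 fires R1, giving order_xray.
Round 4 fires R7, giving cough.
Round 5 fires R9, giving immunocompromised.
Round 6 fires R5, giving culture_positive.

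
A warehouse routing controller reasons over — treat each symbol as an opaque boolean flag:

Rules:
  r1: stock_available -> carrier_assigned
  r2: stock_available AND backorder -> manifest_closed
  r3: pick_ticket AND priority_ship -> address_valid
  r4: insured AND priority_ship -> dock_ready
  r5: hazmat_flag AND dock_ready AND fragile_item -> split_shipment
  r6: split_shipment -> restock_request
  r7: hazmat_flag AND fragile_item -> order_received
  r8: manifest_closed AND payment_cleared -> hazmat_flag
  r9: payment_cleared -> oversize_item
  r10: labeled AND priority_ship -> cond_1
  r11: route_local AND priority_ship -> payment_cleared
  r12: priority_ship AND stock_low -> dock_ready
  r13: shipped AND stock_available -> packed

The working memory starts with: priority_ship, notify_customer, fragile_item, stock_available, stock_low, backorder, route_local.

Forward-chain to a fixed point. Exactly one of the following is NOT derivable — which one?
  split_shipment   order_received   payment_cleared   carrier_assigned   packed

packed

Round 1 — r1, r2, r11, r12, derive carrier_assigned, manifest_closed, payment_cleared, dock_ready.
Round 2 — r8, r9, derive hazmat_flag, oversize_item.
Round 3 — r5, r7, derive split_shipment, order_received.
Round 4 — r6, derive restock_request.
Derived: order_received (round 3), split_shipment (round 3), carrier_assigned (round 1), payment_cleared (round 1). packed never appears in any round.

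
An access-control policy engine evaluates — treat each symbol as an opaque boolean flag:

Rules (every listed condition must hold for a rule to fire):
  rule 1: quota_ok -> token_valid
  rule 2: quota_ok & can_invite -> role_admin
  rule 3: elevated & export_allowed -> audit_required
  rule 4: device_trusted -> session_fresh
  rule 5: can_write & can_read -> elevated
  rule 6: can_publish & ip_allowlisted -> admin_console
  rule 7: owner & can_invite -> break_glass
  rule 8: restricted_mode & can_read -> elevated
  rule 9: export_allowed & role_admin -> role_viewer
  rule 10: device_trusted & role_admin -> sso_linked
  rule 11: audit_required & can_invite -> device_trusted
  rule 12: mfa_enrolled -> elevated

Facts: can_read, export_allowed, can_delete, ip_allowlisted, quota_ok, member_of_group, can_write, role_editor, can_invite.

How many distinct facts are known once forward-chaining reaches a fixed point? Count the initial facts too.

Round 1: rule 1 [quota_ok -> token_valid]; rule 2 [quota_ok & can_invite -> role_admin]; rule 5 [can_write & can_read -> elevated]. New: token_valid, role_admin, elevated.
Round 2: rule 3 [elevated & export_allowed -> audit_required]; rule 9 [export_allowed & role_admin -> role_viewer]. New: audit_required, role_viewer.
Round 3: rule 11 [audit_required & can_invite -> device_trusted]. New: device_trusted.
Round 4: rule 4 [device_trusted -> session_fresh]; rule 10 [device_trusted & role_admin -> sso_linked]. New: session_fresh, sso_linked.
Closure: {audit_required, can_delete, can_invite, can_read, can_write, device_trusted, elevated, export_allowed, ip_allowlisted, member_of_group, quota_ok, role_admin, role_editor, role_viewer, session_fresh, sso_linked, token_valid} — 17 facts.

17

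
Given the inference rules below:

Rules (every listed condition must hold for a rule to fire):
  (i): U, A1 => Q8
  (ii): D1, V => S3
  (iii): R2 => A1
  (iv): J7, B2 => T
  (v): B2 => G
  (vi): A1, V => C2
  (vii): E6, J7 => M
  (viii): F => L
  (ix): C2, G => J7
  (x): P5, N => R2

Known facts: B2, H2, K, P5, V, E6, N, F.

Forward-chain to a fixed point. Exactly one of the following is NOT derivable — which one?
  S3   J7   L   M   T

Round 1 fires (v), (viii), (x), giving G, L, R2.
Round 2 fires (iii), giving A1.
Round 3 fires (vi), giving C2.
Round 4 fires (ix), giving J7.
Round 5 fires (iv), (vii), giving T, M.
Derived: M (round 5), L (round 1), T (round 5), J7 (round 4). S3 never appears in any round.

S3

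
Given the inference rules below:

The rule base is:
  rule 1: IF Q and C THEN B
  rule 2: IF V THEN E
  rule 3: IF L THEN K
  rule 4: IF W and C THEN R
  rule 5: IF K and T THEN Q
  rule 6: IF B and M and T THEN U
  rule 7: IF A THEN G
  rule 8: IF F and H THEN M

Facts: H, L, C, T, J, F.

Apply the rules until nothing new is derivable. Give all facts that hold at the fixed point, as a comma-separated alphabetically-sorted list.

Round 1 — rule 3, rule 8, derive K, M.
Round 2 — rule 5, derive Q.
Round 3 — rule 1, derive B.
Round 4 — rule 6, derive U.

B, C, F, H, J, K, L, M, Q, T, U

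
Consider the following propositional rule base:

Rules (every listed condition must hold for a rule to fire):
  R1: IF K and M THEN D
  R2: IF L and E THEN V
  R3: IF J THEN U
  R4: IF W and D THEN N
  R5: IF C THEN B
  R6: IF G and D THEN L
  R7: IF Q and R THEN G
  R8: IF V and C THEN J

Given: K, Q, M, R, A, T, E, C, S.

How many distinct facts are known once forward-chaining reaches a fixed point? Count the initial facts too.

16

[1] R1 [IF K and M THEN D]; R5 [IF C THEN B]; R7 [IF Q and R THEN G]. ⇒ new: D, B, G.
[2] R6 [IF G and D THEN L]. ⇒ new: L.
[3] R2 [IF L and E THEN V]. ⇒ new: V.
[4] R8 [IF V and C THEN J]. ⇒ new: J.
[5] R3 [IF J THEN U]. ⇒ new: U.
Closure: {A, B, C, D, E, G, J, K, L, M, Q, R, S, T, U, V} — 16 facts.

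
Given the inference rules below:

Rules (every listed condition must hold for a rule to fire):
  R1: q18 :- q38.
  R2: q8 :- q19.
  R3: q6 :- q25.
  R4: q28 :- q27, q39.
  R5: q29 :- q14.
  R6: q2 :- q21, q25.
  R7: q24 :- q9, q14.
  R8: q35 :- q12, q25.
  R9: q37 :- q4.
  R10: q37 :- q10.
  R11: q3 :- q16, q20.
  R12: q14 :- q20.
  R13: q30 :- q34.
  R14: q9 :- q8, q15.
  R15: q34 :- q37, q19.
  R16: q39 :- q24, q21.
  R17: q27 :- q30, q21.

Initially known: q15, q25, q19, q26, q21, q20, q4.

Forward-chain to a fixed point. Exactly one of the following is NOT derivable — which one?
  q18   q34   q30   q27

q18

Round 1: R2 [q8 :- q19.]; R3 [q6 :- q25.]; R6 [q2 :- q21, q25.]; R9 [q37 :- q4.]; R12 [q14 :- q20.]. Adds q8, q6, q2, q37, q14.
Round 2: R5 [q29 :- q14.]; R14 [q9 :- q8, q15.]; R15 [q34 :- q37, q19.]. Adds q29, q9, q34.
Round 3: R7 [q24 :- q9, q14.]; R13 [q30 :- q34.]. Adds q24, q30.
Round 4: R16 [q39 :- q24, q21.]; R17 [q27 :- q30, q21.]. Adds q39, q27.
Round 5: R4 [q28 :- q27, q39.]. Adds q28.
Derived: q34 (round 2), q27 (round 4), q30 (round 3). q18 never appears in any round.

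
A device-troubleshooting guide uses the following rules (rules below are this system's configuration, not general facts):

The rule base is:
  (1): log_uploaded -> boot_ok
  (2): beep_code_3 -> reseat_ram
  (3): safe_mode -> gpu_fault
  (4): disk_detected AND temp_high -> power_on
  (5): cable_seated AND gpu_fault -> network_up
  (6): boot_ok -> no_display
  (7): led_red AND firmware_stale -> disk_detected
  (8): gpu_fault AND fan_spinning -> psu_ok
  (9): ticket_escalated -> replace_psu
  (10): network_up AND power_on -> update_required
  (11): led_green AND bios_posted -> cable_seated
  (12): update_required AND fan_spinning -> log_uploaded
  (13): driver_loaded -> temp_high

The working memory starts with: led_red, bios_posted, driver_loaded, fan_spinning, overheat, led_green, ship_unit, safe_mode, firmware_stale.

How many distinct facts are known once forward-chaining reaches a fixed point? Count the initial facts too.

20

Round 1 fires (3), (7), (11), (13), giving gpu_fault, disk_detected, cable_seated, temp_high.
Round 2 fires (4), (5), (8), giving power_on, network_up, psu_ok.
Round 3 fires (10), giving update_required.
Round 4 fires (12), giving log_uploaded.
Round 5 fires (1), giving boot_ok.
Round 6 fires (6), giving no_display.
Closure: {bios_posted, boot_ok, cable_seated, disk_detected, driver_loaded, fan_spinning, firmware_stale, gpu_fault, led_green, led_red, log_uploaded, network_up, no_display, overheat, power_on, psu_ok, safe_mode, ship_unit, temp_high, update_required} — 20 facts.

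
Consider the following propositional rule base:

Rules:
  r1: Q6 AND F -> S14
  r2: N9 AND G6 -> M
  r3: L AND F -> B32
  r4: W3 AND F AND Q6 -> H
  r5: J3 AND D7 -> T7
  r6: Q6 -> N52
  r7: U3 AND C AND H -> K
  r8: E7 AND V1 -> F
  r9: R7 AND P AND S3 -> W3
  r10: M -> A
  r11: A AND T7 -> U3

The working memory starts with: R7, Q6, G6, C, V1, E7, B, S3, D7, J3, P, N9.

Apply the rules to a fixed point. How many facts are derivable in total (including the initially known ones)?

[1] r2 [N9 AND G6 -> M]; r5 [J3 AND D7 -> T7]; r6 [Q6 -> N52]; r8 [E7 AND V1 -> F]; r9 [R7 AND P AND S3 -> W3]. ⇒ new: M, T7, N52, F, W3.
[2] r1 [Q6 AND F -> S14]; r4 [W3 AND F AND Q6 -> H]; r10 [M -> A]. ⇒ new: S14, H, A.
[3] r11 [A AND T7 -> U3]. ⇒ new: U3.
[4] r7 [U3 AND C AND H -> K]. ⇒ new: K.
Closure: {A, B, C, D7, E7, F, G6, H, J3, K, M, N52, N9, P, Q6, R7, S14, S3, T7, U3, V1, W3} — 22 facts.

22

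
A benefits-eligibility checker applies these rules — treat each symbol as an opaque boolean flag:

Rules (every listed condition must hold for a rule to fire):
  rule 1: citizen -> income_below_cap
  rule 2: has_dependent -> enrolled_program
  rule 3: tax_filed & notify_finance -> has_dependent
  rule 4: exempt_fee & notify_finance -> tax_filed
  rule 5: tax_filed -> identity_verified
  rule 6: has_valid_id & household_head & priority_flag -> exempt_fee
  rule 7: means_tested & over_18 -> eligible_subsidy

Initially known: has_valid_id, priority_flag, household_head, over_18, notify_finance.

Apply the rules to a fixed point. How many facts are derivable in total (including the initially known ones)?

10

Round 1 fires rule 6, giving exempt_fee.
Round 2 fires rule 4, giving tax_filed.
Round 3 fires rule 3, rule 5, giving has_dependent, identity_verified.
Round 4 fires rule 2, giving enrolled_program.
Closure: {enrolled_program, exempt_fee, has_dependent, has_valid_id, household_head, identity_verified, notify_finance, over_18, priority_flag, tax_filed} — 10 facts.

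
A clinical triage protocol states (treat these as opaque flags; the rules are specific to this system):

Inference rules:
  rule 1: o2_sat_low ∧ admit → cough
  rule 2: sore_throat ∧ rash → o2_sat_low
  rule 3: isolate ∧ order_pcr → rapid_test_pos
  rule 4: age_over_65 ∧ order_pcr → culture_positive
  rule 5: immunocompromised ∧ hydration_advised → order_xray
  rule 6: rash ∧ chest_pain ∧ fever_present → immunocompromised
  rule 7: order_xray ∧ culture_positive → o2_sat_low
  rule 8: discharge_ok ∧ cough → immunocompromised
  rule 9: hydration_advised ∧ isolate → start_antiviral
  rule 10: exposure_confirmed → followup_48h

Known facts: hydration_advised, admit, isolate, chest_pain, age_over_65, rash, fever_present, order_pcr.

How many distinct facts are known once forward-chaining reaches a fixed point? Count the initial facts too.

[1] rule 3 [isolate ∧ order_pcr → rapid_test_pos]; rule 4 [age_over_65 ∧ order_pcr → culture_positive]; rule 6 [rash ∧ chest_pain ∧ fever_present → immunocompromised]; rule 9 [hydration_advised ∧ isolate → start_antiviral]. ⇒ new: rapid_test_pos, culture_positive, immunocompromised, start_antiviral.
[2] rule 5 [immunocompromised ∧ hydration_advised → order_xray]. ⇒ new: order_xray.
[3] rule 7 [order_xray ∧ culture_positive → o2_sat_low]. ⇒ new: o2_sat_low.
[4] rule 1 [o2_sat_low ∧ admit → cough]. ⇒ new: cough.
Closure: {admit, age_over_65, chest_pain, cough, culture_positive, fever_present, hydration_advised, immunocompromised, isolate, o2_sat_low, order_pcr, order_xray, rapid_test_pos, rash, start_antiviral} — 15 facts.

15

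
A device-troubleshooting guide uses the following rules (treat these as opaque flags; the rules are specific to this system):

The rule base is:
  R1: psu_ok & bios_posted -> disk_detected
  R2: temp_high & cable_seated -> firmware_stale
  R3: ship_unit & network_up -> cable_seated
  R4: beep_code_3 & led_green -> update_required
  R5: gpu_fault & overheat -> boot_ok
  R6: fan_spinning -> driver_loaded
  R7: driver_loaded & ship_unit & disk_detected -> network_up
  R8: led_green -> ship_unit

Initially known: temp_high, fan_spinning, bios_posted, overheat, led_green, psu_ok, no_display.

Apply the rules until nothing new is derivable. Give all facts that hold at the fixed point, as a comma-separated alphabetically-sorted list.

Round 1: R1 [psu_ok & bios_posted -> disk_detected]; R6 [fan_spinning -> driver_loaded]; R8 [led_green -> ship_unit]. New: disk_detected, driver_loaded, ship_unit.
Round 2: R7 [driver_loaded & ship_unit & disk_detected -> network_up]. New: network_up.
Round 3: R3 [ship_unit & network_up -> cable_seated]. New: cable_seated.
Round 4: R2 [temp_high & cable_seated -> firmware_stale]. New: firmware_stale.

bios_posted, cable_seated, disk_detected, driver_loaded, fan_spinning, firmware_stale, led_green, network_up, no_display, overheat, psu_ok, ship_unit, temp_high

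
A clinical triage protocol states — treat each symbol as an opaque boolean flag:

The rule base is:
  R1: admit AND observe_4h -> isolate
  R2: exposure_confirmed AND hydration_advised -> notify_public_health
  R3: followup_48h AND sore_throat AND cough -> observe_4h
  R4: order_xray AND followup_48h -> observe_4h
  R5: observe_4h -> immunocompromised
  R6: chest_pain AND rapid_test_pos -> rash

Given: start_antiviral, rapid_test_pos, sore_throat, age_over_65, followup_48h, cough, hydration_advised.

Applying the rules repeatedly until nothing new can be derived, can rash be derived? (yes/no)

Round 1 fires R3, giving observe_4h.
Round 2 fires R5, giving immunocompromised.
Fixed point reached. rash is concluded only by R6; R6 needs chest_pain (never derived).

no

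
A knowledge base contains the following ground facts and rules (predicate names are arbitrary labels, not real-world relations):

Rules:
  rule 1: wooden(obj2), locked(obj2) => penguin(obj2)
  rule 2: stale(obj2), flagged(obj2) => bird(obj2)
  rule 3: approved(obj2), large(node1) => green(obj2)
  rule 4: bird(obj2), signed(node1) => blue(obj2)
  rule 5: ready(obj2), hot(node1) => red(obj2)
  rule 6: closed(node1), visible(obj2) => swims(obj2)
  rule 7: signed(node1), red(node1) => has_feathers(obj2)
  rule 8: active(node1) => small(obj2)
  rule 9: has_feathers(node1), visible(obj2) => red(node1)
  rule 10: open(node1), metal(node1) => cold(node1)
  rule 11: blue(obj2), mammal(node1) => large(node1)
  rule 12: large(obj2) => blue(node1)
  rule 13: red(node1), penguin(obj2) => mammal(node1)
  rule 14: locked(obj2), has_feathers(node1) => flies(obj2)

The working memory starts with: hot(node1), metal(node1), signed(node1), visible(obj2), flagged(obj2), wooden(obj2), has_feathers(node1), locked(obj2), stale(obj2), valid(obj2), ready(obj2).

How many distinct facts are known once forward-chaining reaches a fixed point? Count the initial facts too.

20

Round 1: rule 1 [wooden(obj2), locked(obj2) => penguin(obj2)]; rule 2 [stale(obj2), flagged(obj2) => bird(obj2)]; rule 5 [ready(obj2), hot(node1) => red(obj2)]; rule 9 [has_feathers(node1), visible(obj2) => red(node1)]; rule 14 [locked(obj2), has_feathers(node1) => flies(obj2)]. Adds penguin(obj2), bird(obj2), red(obj2), red(node1), flies(obj2).
Round 2: rule 4 [bird(obj2), signed(node1) => blue(obj2)]; rule 7 [signed(node1), red(node1) => has_feathers(obj2)]; rule 13 [red(node1), penguin(obj2) => mammal(node1)]. Adds blue(obj2), has_feathers(obj2), mammal(node1).
Round 3: rule 11 [blue(obj2), mammal(node1) => large(node1)]. Adds large(node1).
Closure: {bird(obj2), blue(obj2), flagged(obj2), flies(obj2), has_feathers(node1), has_feathers(obj2), hot(node1), large(node1), locked(obj2), mammal(node1), metal(node1), penguin(obj2), ready(obj2), red(node1), red(obj2), signed(node1), stale(obj2), valid(obj2), visible(obj2), wooden(obj2)} — 20 facts.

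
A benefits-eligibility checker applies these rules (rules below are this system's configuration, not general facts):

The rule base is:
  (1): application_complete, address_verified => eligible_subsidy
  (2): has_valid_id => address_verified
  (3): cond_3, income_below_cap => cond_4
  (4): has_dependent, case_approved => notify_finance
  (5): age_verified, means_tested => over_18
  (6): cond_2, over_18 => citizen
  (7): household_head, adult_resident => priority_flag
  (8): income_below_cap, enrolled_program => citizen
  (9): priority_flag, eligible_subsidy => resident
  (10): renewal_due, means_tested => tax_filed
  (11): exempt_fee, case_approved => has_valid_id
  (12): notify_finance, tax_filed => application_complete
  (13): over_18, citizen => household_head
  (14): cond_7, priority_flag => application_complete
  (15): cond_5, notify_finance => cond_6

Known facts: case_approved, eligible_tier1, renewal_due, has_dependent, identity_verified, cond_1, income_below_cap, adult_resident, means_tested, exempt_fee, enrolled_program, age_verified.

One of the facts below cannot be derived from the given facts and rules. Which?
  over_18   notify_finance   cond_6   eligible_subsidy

Round 1: (4) [has_dependent, case_approved => notify_finance]; (5) [age_verified, means_tested => over_18]; (8) [income_below_cap, enrolled_program => citizen]; (10) [renewal_due, means_tested => tax_filed]; (11) [exempt_fee, case_approved => has_valid_id]. New: notify_finance, over_18, citizen, tax_filed, has_valid_id.
Round 2: (2) [has_valid_id => address_verified]; (12) [notify_finance, tax_filed => application_complete]; (13) [over_18, citizen => household_head]. New: address_verified, application_complete, household_head.
Round 3: (1) [application_complete, address_verified => eligible_subsidy]; (7) [household_head, adult_resident => priority_flag]. New: eligible_subsidy, priority_flag.
Round 4: (9) [priority_flag, eligible_subsidy => resident]. New: resident.
Derived: over_18 (round 1), notify_finance (round 1), eligible_subsidy (round 3). cond_6 never appears in any round.

cond_6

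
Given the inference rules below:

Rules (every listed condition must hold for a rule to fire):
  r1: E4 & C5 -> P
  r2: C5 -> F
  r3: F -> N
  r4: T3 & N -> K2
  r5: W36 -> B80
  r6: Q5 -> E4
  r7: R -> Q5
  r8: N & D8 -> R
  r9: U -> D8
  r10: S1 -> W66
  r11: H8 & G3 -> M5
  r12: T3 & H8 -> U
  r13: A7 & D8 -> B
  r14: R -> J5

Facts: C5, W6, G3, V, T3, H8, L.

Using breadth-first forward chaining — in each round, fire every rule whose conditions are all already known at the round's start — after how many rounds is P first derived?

Round 1 fires r2, r11, r12, giving F, M5, U.
Round 2 fires r3, r9, giving N, D8.
Round 3 fires r4, r8, giving K2, R.
Round 4 fires r7, r14, giving Q5, J5.
Round 5 fires r6, giving E4.
Round 6 fires r1, giving P.
P first appears in round 6.

6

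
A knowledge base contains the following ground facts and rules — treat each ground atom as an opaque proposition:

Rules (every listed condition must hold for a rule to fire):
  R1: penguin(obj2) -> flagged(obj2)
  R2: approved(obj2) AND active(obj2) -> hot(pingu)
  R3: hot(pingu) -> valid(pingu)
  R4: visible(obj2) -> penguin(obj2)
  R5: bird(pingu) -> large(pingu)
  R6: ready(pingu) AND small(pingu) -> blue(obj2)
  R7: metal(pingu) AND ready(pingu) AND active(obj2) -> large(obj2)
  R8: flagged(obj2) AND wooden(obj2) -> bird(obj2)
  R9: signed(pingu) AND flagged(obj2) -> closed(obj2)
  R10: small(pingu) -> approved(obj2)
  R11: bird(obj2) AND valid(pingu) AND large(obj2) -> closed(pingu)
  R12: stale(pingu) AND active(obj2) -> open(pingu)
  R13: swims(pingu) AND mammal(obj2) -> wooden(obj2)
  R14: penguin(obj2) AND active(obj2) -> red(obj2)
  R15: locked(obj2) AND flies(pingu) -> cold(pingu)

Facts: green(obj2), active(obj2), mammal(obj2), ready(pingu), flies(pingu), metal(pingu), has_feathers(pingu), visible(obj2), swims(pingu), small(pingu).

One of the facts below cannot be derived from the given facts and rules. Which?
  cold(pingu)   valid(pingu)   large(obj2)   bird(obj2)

Round 1: R4 [visible(obj2) -> penguin(obj2)]; R6 [ready(pingu) AND small(pingu) -> blue(obj2)]; R7 [metal(pingu) AND ready(pingu) AND active(obj2) -> large(obj2)]; R10 [small(pingu) -> approved(obj2)]; R13 [swims(pingu) AND mammal(obj2) -> wooden(obj2)]. Adds penguin(obj2), blue(obj2), large(obj2), approved(obj2), wooden(obj2).
Round 2: R1 [penguin(obj2) -> flagged(obj2)]; R2 [approved(obj2) AND active(obj2) -> hot(pingu)]; R14 [penguin(obj2) AND active(obj2) -> red(obj2)]. Adds flagged(obj2), hot(pingu), red(obj2).
Round 3: R3 [hot(pingu) -> valid(pingu)]; R8 [flagged(obj2) AND wooden(obj2) -> bird(obj2)]. Adds valid(pingu), bird(obj2).
Round 4: R11 [bird(obj2) AND valid(pingu) AND large(obj2) -> closed(pingu)]. Adds closed(pingu).
Derived: bird(obj2) (round 3), large(obj2) (round 1), valid(pingu) (round 3). cold(pingu) never appears in any round.

cold(pingu)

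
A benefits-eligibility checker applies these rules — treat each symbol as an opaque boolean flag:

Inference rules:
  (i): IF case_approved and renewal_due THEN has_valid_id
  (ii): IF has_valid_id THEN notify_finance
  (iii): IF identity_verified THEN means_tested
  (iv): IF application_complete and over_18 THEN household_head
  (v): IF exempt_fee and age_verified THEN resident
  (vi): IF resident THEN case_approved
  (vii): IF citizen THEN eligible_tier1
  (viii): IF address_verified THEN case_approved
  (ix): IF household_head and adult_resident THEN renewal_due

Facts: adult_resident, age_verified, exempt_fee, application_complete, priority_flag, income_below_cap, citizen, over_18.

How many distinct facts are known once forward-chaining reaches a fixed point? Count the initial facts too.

Round 1 — (iv), (v), (vii), derive household_head, resident, eligible_tier1.
Round 2 — (vi), (ix), derive case_approved, renewal_due.
Round 3 — (i), derive has_valid_id.
Round 4 — (ii), derive notify_finance.
Closure: {adult_resident, age_verified, application_complete, case_approved, citizen, eligible_tier1, exempt_fee, has_valid_id, household_head, income_below_cap, notify_finance, over_18, priority_flag, renewal_due, resident} — 15 facts.

15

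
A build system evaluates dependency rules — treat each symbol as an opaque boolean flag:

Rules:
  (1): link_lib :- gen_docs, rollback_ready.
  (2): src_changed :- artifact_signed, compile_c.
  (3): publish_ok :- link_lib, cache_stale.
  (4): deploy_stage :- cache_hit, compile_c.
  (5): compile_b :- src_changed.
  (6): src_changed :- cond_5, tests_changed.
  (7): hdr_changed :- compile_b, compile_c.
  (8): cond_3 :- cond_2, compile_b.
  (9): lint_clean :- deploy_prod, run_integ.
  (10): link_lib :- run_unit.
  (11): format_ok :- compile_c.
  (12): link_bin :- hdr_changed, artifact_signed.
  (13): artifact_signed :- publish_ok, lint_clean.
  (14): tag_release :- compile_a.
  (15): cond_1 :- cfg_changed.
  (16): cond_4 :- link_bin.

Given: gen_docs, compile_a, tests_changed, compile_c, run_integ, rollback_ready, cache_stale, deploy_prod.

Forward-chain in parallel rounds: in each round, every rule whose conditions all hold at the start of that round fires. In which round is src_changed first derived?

4

[1] (1) [link_lib :- gen_docs, rollback_ready.]; (9) [lint_clean :- deploy_prod, run_integ.]; (11) [format_ok :- compile_c.]; (14) [tag_release :- compile_a.]. ⇒ new: link_lib, lint_clean, format_ok, tag_release.
[2] (3) [publish_ok :- link_lib, cache_stale.]. ⇒ new: publish_ok.
[3] (13) [artifact_signed :- publish_ok, lint_clean.]. ⇒ new: artifact_signed.
[4] (2) [src_changed :- artifact_signed, compile_c.]. ⇒ new: src_changed.
src_changed first appears in round 4.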